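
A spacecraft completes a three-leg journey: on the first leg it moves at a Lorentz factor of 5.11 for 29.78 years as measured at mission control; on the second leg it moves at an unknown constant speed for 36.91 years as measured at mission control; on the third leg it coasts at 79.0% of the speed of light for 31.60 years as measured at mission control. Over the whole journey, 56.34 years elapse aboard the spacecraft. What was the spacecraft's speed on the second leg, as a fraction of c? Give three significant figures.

β = 0.537

Leg 1: γ = 5.11; τ_1 = 29.78/5.110 = 5.828 years.
Leg 2: speed unknown; τ_2 = 36.91/γ_2.
Leg 3: β = 0.790; γ = 1/√(1 − 0.790²) = 1/√0.3759 = 1.631; τ_3 = 31.60/1.631 = 19.37 years.
Total proper time: 5.828 + τ_2 + 19.37 = 56.34, so τ_2 = 56.34 − 25.20 = 31.14 years.
γ_2 = 36.91/31.14 = 1.185; β = √(1 − 1/γ²) = √0.2883.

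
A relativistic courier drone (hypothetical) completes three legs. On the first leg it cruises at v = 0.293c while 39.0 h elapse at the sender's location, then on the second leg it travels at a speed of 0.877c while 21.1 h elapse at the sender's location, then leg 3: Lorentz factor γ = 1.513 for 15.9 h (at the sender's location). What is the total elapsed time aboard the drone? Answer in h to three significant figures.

τ = 57.9 h

Leg 1: γ = 1/√(1 − 0.293²) = 1/√0.9142 = 1.046; τ_1 = 39.0/1.046 = 37.29 h.
Leg 2: γ = 1/√(1 − 0.877²) = 1/√0.2309 = 2.081; τ_2 = 21.1/2.081 = 10.14 h.
Leg 3: γ = 1.513; τ_3 = 15.9/1.513 = 10.51 h.
Total: 37.29 + 10.14 + 10.51 h.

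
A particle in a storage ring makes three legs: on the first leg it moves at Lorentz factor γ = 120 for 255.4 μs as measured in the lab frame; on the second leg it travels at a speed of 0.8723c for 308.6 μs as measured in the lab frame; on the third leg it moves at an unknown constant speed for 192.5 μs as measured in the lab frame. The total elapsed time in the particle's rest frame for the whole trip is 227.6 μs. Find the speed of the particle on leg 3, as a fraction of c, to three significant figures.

β = 0.922

Leg 1: γ = 120; τ_1 = 255.4/120.0 = 2.128 μs.
Leg 2: γ = 1/√(1 − 0.8723²) = 1/√0.2391 = 2.045; τ_2 = 308.6/2.045 = 150.9 μs.
Leg 3: speed unknown; τ_3 = 192.5/γ_3.
Total proper time: 2.128 + 150.9 + τ_3 = 227.6, so τ_3 = 227.6 − 153.0 = 74.58 μs.
γ_3 = 192.5/74.58 = 2.581; β = √(1 − 1/γ²) = √0.8499.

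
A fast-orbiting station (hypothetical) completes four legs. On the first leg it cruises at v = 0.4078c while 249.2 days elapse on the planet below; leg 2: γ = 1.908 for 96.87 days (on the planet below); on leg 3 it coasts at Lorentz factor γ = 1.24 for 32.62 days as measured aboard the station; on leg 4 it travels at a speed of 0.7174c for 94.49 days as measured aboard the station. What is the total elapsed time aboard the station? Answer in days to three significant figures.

Leg 1: γ = 1/√(1 − 0.4078²) = 1/√0.8337 = 1.095; τ_1 = 249.2/1.095 = 227.5 days.
Leg 2: γ = 1.908; τ_2 = 96.87/1.908 = 50.77 days.
Leg 3: 32.62 days is already measured aboard the station.
Leg 4: 94.49 days is already measured aboard the station.
Total: 227.5 + 50.77 + 32.62 + 94.49 days.

τ = 405 days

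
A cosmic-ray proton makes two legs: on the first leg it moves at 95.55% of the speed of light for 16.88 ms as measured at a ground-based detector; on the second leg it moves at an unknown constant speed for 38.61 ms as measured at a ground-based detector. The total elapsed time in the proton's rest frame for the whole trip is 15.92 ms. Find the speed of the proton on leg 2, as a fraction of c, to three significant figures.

β = 0.959

Leg 1: β = 0.9555; γ = 1/√(1 − 0.9555²) = 1/√0.08702 = 3.390; τ_1 = 16.88/3.390 = 4.979 ms.
Leg 2: speed unknown; τ_2 = 38.61/γ_2.
Total proper time: 4.979 + τ_2 = 15.92, so τ_2 = 15.92 − 4.979 = 10.94 ms.
γ_2 = 38.61/10.94 = 3.529; β = √(1 − 1/γ²) = √0.9197.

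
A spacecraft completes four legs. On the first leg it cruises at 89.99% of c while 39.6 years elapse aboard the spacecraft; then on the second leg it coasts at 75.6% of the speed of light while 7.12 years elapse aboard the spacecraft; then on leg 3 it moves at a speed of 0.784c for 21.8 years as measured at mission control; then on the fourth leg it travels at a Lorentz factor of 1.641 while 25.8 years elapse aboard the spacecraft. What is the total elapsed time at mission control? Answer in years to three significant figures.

Leg 1: β = 0.8999; γ = 1/√(1 − 0.8999²) = 1/√0.1902 = 2.293; Δt_1 = 2.293 × 39.6 = 90.81 years.
Leg 2: β = 0.756; γ = 1/√(1 − 0.756²) = 1/√0.4285 = 1.528; Δt_2 = 1.528 × 7.12 = 10.88 years.
Leg 3: 21.8 years is already measured at mission control.
Leg 4: γ = 1.641; Δt_4 = 1.641 × 25.8 = 42.34 years.
Total: 90.81 + 10.88 + 21.80 + 42.34 years.

Δt = 166 years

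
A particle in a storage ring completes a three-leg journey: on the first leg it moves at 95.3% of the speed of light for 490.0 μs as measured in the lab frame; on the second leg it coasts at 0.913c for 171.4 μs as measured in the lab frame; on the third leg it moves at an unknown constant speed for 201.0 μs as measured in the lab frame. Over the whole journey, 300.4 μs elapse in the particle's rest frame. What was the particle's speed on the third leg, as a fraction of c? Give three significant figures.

β = 0.913

Leg 1: β = 0.953; γ = 1/√(1 − 0.953²) = 1/√0.09179 = 3.301; τ_1 = 490.0/3.301 = 148.5 μs.
Leg 2: γ = 1/√(1 − 0.913²) = 1/√0.1664 = 2.451; τ_2 = 171.4/2.451 = 69.92 μs.
Leg 3: speed unknown; τ_3 = 201.0/γ_3.
Total proper time: 148.5 + 69.92 + τ_3 = 300.4, so τ_3 = 300.4 − 218.4 = 82.02 μs.
γ_3 = 201.0/82.02 = 2.451; β = √(1 − 1/γ²) = √0.8335.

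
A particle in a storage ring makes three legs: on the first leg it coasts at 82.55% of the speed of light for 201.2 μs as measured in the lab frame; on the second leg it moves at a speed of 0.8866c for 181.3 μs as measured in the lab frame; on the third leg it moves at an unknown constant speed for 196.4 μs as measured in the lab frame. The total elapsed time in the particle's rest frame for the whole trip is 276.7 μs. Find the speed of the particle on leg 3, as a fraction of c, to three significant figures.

Leg 1: β = 0.8255; γ = 1/√(1 − 0.8255²) = 1/√0.3185 = 1.772; τ_1 = 201.2/1.772 = 113.6 μs.
Leg 2: γ = 1/√(1 − 0.8866²) = 1/√0.2139 = 2.162; τ_2 = 181.3/2.162 = 83.86 μs.
Leg 3: speed unknown; τ_3 = 196.4/γ_3.
Total proper time: 113.6 + 83.86 + τ_3 = 276.7, so τ_3 = 276.7 − 197.4 = 79.28 μs.
γ_3 = 196.4/79.28 = 2.477; β = √(1 − 1/γ²) = √0.8370.

β = 0.915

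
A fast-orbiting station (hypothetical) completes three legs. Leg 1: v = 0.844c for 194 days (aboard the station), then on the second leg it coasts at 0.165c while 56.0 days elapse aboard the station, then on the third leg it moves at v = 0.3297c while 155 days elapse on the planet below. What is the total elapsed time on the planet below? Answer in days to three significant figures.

Leg 1: γ = 1/√(1 − 0.844²) = 1/√0.2877 = 1.864; Δt_1 = 1.864 × 194 = 361.7 days.
Leg 2: γ = 1/√(1 − 0.165²) = 1/√0.9728 = 1.014; Δt_2 = 1.014 × 56.0 = 56.78 days.
Leg 3: 155 days is already measured on the planet below.
Total: 361.7 + 56.78 + 155.0 days.

Δt = 573 days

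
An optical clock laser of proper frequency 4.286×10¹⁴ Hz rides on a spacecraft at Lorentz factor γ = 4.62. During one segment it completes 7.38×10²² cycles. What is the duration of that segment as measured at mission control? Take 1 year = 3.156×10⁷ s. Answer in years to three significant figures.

γ = 4.62
Proper time for N cycles: τ = N/f = 7.38×10²²/(4.286×10¹⁴) = 1.722×10⁸ s = 5.456 years.
Lab-frame duration Δt = γτ = 4.620 × 5.456 = 25.21 years.

Δt = 25.2 years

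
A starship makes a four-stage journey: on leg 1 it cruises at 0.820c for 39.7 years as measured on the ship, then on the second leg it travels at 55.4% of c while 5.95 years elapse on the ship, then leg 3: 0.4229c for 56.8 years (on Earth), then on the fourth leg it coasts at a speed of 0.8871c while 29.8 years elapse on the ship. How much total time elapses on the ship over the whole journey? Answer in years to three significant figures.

Leg 1: 39.7 years is already measured on the ship.
Leg 2: 5.95 years is already measured on the ship.
Leg 3: γ = 1/√(1 − 0.4229²) = 1/√0.8212 = 1.104; τ_3 = 56.8/1.104 = 51.47 years.
Leg 4: 29.8 years is already measured on the ship.
Total: 39.70 + 5.950 + 51.47 + 29.80 years.

τ = 127 years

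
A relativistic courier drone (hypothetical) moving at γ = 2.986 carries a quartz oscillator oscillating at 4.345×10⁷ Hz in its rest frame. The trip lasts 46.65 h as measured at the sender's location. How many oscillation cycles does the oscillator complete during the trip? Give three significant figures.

γ = 2.986
The oscillator's own cycle count is N = f × τ where τ is the proper time aboard the drone. τ = Δt/γ = 46.65/2.986 = 15.62 h = 5.624×10⁴ s.
N = 4.345×10⁷ × 5.624×10⁴ = 2.444×10¹².

N = 2.44×10¹²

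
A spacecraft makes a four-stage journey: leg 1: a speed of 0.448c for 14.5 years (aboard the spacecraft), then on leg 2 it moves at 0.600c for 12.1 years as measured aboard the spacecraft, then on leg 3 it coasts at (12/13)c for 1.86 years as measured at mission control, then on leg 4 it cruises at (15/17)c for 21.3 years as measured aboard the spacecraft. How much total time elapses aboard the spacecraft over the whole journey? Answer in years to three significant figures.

τ = 48.6 years

Leg 1: 14.5 years is already measured aboard the spacecraft.
Leg 2: 12.1 years is already measured aboard the spacecraft.
Leg 3: γ = 1/√(1 − (12/13)²) = 13/5 = 2.600; τ_3 = 1.86/2.600 = 0.7154 years.
Leg 4: 21.3 years is already measured aboard the spacecraft.
Total: 14.50 + 12.10 + 0.7154 + 21.30 years.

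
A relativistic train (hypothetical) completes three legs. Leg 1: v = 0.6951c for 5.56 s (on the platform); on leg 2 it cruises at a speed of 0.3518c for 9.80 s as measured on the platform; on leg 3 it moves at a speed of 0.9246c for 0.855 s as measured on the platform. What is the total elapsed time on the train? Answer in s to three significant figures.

τ = 13.5 s

Leg 1: γ = 1/√(1 − 0.6951²) = 1/√0.5168 = 1.391; τ_1 = 5.56/1.391 = 3.997 s.
Leg 2: γ = 1/√(1 − 0.3518²) = 1/√0.8762 = 1.068; τ_2 = 9.80/1.068 = 9.174 s.
Leg 3: γ = 1/√(1 − 0.9246²) = 1/√0.1451 = 2.625; τ_3 = 0.855/2.625 = 0.3257 s.
Total: 3.997 + 9.174 + 0.3257 s.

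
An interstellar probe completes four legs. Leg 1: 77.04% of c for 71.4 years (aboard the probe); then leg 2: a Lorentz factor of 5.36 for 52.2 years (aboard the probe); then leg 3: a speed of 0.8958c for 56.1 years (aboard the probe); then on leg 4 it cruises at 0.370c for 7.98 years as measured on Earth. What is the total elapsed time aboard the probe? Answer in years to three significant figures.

τ = 187 years

Leg 1: 71.4 years is already measured aboard the probe.
Leg 2: 52.2 years is already measured aboard the probe.
Leg 3: 56.1 years is already measured aboard the probe.
Leg 4: γ = 1/√(1 − 0.370²) = 1/√0.8631 = 1.076; τ_4 = 7.98/1.076 = 7.414 years.
Total: 71.40 + 52.20 + 56.10 + 7.414 years.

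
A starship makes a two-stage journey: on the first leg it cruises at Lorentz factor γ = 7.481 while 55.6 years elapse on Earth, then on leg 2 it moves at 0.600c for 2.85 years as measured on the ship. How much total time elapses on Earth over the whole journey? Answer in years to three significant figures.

Δt = 59.2 years

Leg 1: 55.6 years is already measured on Earth.
Leg 2: γ = 1/√(1 − 0.600²) = 5/4 = 1.250; Δt_2 = 1.250 × 2.85 = 3.562 years.
Total: 55.60 + 3.562 years.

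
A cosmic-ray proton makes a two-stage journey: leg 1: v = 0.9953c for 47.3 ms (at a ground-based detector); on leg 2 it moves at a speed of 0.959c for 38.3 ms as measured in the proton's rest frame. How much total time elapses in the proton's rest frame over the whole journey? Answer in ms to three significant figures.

Leg 1: γ = 1/√(1 − 0.9953²) = 1/√0.009378 = 10.33; τ_1 = 47.3/10.33 = 4.581 ms.
Leg 2: 38.3 ms is already measured in the proton's rest frame.
Total: 4.581 + 38.30 ms.

τ = 42.9 ms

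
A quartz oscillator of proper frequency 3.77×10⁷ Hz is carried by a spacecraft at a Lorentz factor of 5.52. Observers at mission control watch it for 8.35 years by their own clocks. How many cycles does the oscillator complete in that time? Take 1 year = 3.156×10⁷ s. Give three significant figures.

γ = 5.52
During 8.35 years of lab time, the oscillator's proper time advances by τ = Δt/γ = 8.35/5.520 = 1.513 years = 4.774×10⁷ s.
N = f × τ = 3.77×10⁷ × 4.774×10⁷ = 1.800×10¹⁵.

N = 1.80×10¹⁵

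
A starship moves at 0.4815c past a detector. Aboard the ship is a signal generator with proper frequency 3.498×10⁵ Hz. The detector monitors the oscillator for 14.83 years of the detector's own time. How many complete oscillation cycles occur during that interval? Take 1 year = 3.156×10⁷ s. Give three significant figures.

N = 1.43×10¹⁴

γ = 1/√(1 − 0.4815²) = 1/√0.7682 = 1.141
During 14.83 years of lab time, the oscillator's proper time advances by τ = Δt/γ = 14.83/1.141 = 13.00 years = 4.102×10⁸ s.
N = f × τ = 3.498×10⁵ × 4.102×10⁸ = 1.435×10¹⁴.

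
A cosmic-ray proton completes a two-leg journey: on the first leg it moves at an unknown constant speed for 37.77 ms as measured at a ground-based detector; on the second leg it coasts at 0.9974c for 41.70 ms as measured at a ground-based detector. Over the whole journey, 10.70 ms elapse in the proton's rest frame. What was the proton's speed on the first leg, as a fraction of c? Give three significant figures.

β = 0.979

Leg 1: speed unknown; τ_1 = 37.77/γ_1.
Leg 2: γ = 1/√(1 − 0.9974²) = 1/√0.005193 = 13.88; τ_2 = 41.70/13.88 = 3.005 ms.
Total proper time: τ_1 + 3.005 = 10.70, so τ_1 = 10.70 − 3.005 = 7.695 ms.
γ_1 = 37.77/7.695 = 4.908; β = √(1 − 1/γ²) = √0.9585.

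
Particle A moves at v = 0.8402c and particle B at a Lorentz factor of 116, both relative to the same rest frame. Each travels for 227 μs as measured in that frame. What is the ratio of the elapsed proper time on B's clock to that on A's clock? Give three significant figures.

A: γ = 1/√(1 − 0.8402²) = 1/√0.2941 = 1.844. B: γ = 116.
τ_A/τ_B = γ_B/γ_A = 116.0/1.844 = 62.90, so τ_B/τ_A = 0.01590.

τ_B/τ_A = 0.0159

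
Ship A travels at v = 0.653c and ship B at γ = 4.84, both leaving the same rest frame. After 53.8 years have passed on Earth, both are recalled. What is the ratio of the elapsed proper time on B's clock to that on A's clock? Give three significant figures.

τ_B/τ_A = 0.273

A: γ = 1/√(1 − 0.653²) = 1/√0.5736 = 1.320. B: γ = 4.84.
τ_A/τ_B = γ_B/γ_A = 4.840/1.320 = 3.666, so τ_B/τ_A = 0.2728.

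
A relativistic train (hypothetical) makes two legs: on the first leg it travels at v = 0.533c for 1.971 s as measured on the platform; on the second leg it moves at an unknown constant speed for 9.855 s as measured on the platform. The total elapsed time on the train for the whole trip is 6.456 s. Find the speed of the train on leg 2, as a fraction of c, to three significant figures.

β = 0.874

Leg 1: γ = 1/√(1 − 0.533²) = 1/√0.7159 = 1.182; τ_1 = 1.971/1.182 = 1.668 s.
Leg 2: speed unknown; τ_2 = 9.855/γ_2.
Total proper time: 1.668 + τ_2 = 6.456, so τ_2 = 6.456 − 1.668 = 4.788 s.
γ_2 = 9.855/4.788 = 2.058; β = √(1 − 1/γ²) = √0.7639.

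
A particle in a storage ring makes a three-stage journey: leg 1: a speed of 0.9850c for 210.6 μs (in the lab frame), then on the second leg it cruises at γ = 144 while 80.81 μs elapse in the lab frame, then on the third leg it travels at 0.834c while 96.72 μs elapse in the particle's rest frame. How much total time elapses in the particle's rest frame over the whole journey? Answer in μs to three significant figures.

Leg 1: γ = 1/√(1 − 0.9850²) = 1/√0.02977 = 5.795; τ_1 = 210.6/5.795 = 36.34 μs.
Leg 2: γ = 144; τ_2 = 80.81/144.0 = 0.5612 μs.
Leg 3: 96.72 μs is already measured in the particle's rest frame.
Total: 36.34 + 0.5612 + 96.72 μs.

τ = 134 μs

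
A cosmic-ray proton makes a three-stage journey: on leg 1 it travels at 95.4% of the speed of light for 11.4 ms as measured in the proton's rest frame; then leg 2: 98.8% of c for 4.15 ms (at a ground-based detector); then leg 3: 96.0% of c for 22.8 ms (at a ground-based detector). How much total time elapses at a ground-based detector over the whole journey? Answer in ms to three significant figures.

Leg 1: β = 0.954; γ = 1/√(1 − 0.954²) = 1/√0.08988 = 3.335; Δt_1 = 3.335 × 11.4 = 38.02 ms.
Leg 2: 4.15 ms is already measured at a ground-based detector.
Leg 3: 22.8 ms is already measured at a ground-based detector.
Total: 38.02 + 4.150 + 22.80 ms.

Δt = 65.0 ms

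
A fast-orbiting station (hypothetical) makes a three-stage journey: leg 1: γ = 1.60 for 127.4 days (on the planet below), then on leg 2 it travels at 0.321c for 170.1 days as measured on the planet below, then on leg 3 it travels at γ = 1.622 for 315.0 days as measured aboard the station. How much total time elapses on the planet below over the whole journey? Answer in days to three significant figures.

Δt = 808 days

Leg 1: 127.4 days is already measured on the planet below.
Leg 2: 170.1 days is already measured on the planet below.
Leg 3: γ = 1.622; Δt_3 = 1.622 × 315.0 = 510.9 days.
Total: 127.4 + 170.1 + 510.9 days.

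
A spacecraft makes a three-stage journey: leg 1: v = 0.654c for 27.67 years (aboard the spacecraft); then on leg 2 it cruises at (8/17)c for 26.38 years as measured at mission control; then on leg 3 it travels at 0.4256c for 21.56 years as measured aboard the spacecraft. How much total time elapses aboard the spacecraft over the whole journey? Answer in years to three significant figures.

τ = 72.5 years

Leg 1: 27.67 years is already measured aboard the spacecraft.
Leg 2: γ = 1/√(1 − (8/17)²) = 17/15 ≈ 1.133; τ_2 = 26.38/1.133 = 23.28 years.
Leg 3: 21.56 years is already measured aboard the spacecraft.
Total: 27.67 + 23.28 + 21.56 years.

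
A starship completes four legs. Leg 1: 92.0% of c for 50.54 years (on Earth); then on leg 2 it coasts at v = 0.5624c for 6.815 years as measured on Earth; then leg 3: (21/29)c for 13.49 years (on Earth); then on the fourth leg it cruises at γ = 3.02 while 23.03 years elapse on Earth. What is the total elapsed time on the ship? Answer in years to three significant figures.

Leg 1: β = 0.920; γ = 1/√(1 − 0.920²) = 1/√0.1536 = 2.552; τ_1 = 50.54/2.552 = 19.81 years.
Leg 2: γ = 1/√(1 − 0.5624²) = 1/√0.6837 = 1.209; τ_2 = 6.815/1.209 = 5.635 years.
Leg 3: γ = 1/√(1 − (21/29)²) = 29/20 = 1.450; τ_3 = 13.49/1.450 = 9.303 years.
Leg 4: γ = 3.02; τ_4 = 23.03/3.020 = 7.626 years.
Total: 19.81 + 5.635 + 9.303 + 7.626 years.

τ = 42.4 years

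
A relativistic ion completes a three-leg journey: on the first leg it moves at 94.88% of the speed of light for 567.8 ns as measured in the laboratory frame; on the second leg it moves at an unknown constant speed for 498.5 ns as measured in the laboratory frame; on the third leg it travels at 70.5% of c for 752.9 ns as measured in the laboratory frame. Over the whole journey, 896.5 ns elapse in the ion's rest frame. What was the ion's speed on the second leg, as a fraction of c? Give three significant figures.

β = 0.930

Leg 1: β = 0.9488; γ = 1/√(1 − 0.9488²) = 1/√0.09978 = 3.166; τ_1 = 567.8/3.166 = 179.4 ns.
Leg 2: speed unknown; τ_2 = 498.5/γ_2.
Leg 3: β = 0.705; γ = 1/√(1 − 0.705²) = 1/√0.5030 = 1.410; τ_3 = 752.9/1.410 = 534.0 ns.
Total proper time: 179.4 + τ_2 + 534.0 = 896.5, so τ_2 = 896.5 − 713.3 = 183.2 ns.
γ_2 = 498.5/183.2 = 2.721; β = √(1 − 1/γ²) = √0.8650.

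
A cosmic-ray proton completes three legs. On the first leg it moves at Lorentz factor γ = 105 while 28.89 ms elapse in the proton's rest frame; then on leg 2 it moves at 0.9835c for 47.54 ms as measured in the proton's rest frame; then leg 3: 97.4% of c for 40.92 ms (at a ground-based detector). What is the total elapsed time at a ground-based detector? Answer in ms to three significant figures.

Leg 1: γ = 105; Δt_1 = 105.0 × 28.89 = 3033 ms.
Leg 2: γ = 1/√(1 − 0.9835²) = 1/√0.03273 = 5.528; Δt_2 = 5.528 × 47.54 = 262.8 ms.
Leg 3: 40.92 ms is already measured at a ground-based detector.
Total: 3033 + 262.8 + 40.92 ms.

Δt = 3340 ms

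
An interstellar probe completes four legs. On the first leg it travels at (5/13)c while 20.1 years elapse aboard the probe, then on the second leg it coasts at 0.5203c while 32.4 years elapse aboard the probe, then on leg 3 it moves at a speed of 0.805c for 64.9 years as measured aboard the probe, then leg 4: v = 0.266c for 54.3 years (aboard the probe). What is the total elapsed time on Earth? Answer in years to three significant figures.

Δt = 225 years

Leg 1: γ = 1/√(1 − (5/13)²) = 13/12 ≈ 1.083; Δt_1 = 1.083 × 20.1 = 21.77 years.
Leg 2: γ = 1/√(1 − 0.5203²) = 1/√0.7293 = 1.171; Δt_2 = 1.171 × 32.4 = 37.94 years.
Leg 3: γ = 1/√(1 − 0.805²) = 1/√0.3520 = 1.686; Δt_3 = 1.686 × 64.9 = 109.4 years.
Leg 4: γ = 1/√(1 − 0.266²) = 1/√0.9292 = 1.037; Δt_4 = 1.037 × 54.3 = 56.33 years.
Total: 21.77 + 37.94 + 109.4 + 56.33 years.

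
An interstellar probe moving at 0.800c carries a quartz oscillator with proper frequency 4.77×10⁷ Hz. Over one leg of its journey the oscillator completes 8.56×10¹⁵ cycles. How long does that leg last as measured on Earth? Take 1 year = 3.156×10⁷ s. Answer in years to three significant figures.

Δt = 9.48 years

γ = 1/√(1 − 0.800²) = 5/3 ≈ 1.667
Proper time for N cycles: τ = N/f = 8.56×10¹⁵/(4.77×10⁷) = 1.795×10⁸ s = 5.686 years.
Lab-frame duration Δt = γτ = 1.667 × 5.686 = 9.477 years.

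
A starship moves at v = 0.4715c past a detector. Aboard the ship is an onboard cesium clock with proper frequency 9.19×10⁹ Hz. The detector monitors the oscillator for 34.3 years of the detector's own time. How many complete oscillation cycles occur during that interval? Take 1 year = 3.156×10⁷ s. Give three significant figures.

γ = 1/√(1 − 0.4715²) = 1/√0.7777 = 1.134
During 34.3 years of lab time, the oscillator's proper time advances by τ = Δt/γ = 34.3/1.134 = 30.25 years = 9.546×10⁸ s.
N = f × τ = 9.19×10⁹ × 9.546×10⁸ = 8.773×10¹⁸.

N = 8.77×10¹⁸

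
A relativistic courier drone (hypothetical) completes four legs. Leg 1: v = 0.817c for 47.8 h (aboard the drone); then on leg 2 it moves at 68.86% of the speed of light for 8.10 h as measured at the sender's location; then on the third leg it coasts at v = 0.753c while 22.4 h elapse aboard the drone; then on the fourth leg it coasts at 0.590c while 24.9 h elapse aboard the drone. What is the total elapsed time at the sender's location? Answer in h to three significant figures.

Leg 1: γ = 1/√(1 − 0.817²) = 1/√0.3325 = 1.734; Δt_1 = 1.734 × 47.8 = 82.89 h.
Leg 2: 8.10 h is already measured at the sender's location.
Leg 3: γ = 1/√(1 − 0.753²) = 1/√0.4330 = 1.520; Δt_3 = 1.520 × 22.4 = 34.04 h.
Leg 4: γ = 1/√(1 − 0.590²) = 1/√0.6519 = 1.239; Δt_4 = 1.239 × 24.9 = 30.84 h.
Total: 82.89 + 8.100 + 34.04 + 30.84 h.

Δt = 156 h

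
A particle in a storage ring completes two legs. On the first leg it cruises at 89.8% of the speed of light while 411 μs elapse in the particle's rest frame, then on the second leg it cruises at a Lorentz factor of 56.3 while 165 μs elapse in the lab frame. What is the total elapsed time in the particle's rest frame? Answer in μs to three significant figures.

τ = 414 μs

Leg 1: 411 μs is already measured in the particle's rest frame.
Leg 2: γ = 56.3; τ_2 = 165/56.30 = 2.931 μs.
Total: 411.0 + 2.931 μs.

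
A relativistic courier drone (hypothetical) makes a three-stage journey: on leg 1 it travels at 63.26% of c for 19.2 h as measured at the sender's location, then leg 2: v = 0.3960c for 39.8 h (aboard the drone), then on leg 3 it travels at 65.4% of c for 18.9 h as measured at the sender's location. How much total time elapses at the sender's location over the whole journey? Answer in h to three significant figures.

Leg 1: 19.2 h is already measured at the sender's location.
Leg 2: γ = 1/√(1 − 0.3960²) = 1/√0.8432 = 1.089; Δt_2 = 1.089 × 39.8 = 43.34 h.
Leg 3: 18.9 h is already measured at the sender's location.
Total: 19.20 + 43.34 + 18.90 h.

Δt = 81.4 h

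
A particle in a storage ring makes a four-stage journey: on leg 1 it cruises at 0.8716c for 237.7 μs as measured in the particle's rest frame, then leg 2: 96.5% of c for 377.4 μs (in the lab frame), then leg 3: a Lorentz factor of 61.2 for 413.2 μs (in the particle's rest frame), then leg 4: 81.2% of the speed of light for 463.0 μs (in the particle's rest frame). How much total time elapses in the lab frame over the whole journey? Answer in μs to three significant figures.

Leg 1: γ = 1/√(1 − 0.8716²) = 1/√0.2403 = 2.040; Δt_1 = 2.040 × 237.7 = 484.9 μs.
Leg 2: 377.4 μs is already measured in the lab frame.
Leg 3: γ = 61.2; Δt_3 = 61.20 × 413.2 = 2.529×10⁴ μs.
Leg 4: β = 0.812; γ = 1/√(1 − 0.812²) = 1/√0.3407 = 1.713; Δt_4 = 1.713 × 463.0 = 793.3 μs.
Total: 484.9 + 377.4 + 2.529×10⁴ + 793.3 μs.

Δt = 2.69×10⁴ μs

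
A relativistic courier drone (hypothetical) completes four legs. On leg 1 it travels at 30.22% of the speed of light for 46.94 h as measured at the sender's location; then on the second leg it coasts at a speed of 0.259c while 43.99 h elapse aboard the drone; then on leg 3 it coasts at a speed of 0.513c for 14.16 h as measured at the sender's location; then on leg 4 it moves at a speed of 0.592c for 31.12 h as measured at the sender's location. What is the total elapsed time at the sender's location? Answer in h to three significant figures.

Leg 1: 46.94 h is already measured at the sender's location.
Leg 2: γ = 1/√(1 − 0.259²) = 1/√0.9329 = 1.035; Δt_2 = 1.035 × 43.99 = 45.54 h.
Leg 3: 14.16 h is already measured at the sender's location.
Leg 4: 31.12 h is already measured at the sender's location.
Total: 46.94 + 45.54 + 14.16 + 31.12 h.

Δt = 138 h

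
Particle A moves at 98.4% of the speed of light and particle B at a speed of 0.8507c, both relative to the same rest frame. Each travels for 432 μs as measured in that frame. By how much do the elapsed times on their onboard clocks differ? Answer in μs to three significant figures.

|τ_A − τ_B| = 150 μs

A: β = 0.984; γ = 1/√(1 − 0.984²) = 1/√0.03174 = 5.613; τ_A = 432/5.613 = 76.97 μs.
B: γ = 1/√(1 − 0.8507²) = 1/√0.2763 = 1.902; τ_B = 432/1.902 = 227.1 μs.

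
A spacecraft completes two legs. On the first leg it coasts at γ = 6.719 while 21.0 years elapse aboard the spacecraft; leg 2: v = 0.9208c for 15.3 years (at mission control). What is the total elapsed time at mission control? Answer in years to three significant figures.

Leg 1: γ = 6.719; Δt_1 = 6.719 × 21.0 = 141.1 years.
Leg 2: 15.3 years is already measured at mission control.
Total: 141.1 + 15.30 years.

Δt = 156 years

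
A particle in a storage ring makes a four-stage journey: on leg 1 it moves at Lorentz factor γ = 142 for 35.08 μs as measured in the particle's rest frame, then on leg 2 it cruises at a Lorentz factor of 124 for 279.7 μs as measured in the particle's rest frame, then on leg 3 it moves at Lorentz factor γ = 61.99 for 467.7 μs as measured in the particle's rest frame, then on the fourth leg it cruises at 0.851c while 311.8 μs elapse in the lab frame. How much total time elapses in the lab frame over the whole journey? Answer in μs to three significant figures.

Leg 1: γ = 142; Δt_1 = 142.0 × 35.08 = 4981 μs.
Leg 2: γ = 124; Δt_2 = 124.0 × 279.7 = 3.468×10⁴ μs.
Leg 3: γ = 61.99; Δt_3 = 61.99 × 467.7 = 2.899×10⁴ μs.
Leg 4: 311.8 μs is already measured in the lab frame.
Total: 4981 + 3.468×10⁴ + 2.899×10⁴ + 311.8 μs.

Δt = 6.90×10⁴ μs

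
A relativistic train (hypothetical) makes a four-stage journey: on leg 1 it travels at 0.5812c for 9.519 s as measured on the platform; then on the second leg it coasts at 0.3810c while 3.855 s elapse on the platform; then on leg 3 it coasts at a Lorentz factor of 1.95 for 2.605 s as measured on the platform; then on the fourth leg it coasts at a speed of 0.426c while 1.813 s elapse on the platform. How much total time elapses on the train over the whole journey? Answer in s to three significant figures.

τ = 14.3 s

Leg 1: γ = 1/√(1 − 0.5812²) = 1/√0.6622 = 1.229; τ_1 = 9.519/1.229 = 7.746 s.
Leg 2: γ = 1/√(1 − 0.3810²) = 1/√0.8548 = 1.082; τ_2 = 3.855/1.082 = 3.564 s.
Leg 3: γ = 1.95; τ_3 = 2.605/1.950 = 1.336 s.
Leg 4: γ = 1/√(1 − 0.426²) = 1/√0.8185 = 1.105; τ_4 = 1.813/1.105 = 1.640 s.
Total: 7.746 + 3.564 + 1.336 + 1.640 s.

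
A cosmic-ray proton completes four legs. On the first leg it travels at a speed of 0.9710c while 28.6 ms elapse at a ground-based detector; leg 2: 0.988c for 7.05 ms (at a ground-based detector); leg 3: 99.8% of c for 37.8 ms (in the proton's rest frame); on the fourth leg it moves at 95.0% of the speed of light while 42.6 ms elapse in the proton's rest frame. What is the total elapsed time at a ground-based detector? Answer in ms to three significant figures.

Leg 1: 28.6 ms is already measured at a ground-based detector.
Leg 2: 7.05 ms is already measured at a ground-based detector.
Leg 3: β = 0.998; γ = 1/√(1 − 0.998²) = 1/√0.003996 = 15.82; Δt_3 = 15.82 × 37.8 = 598.0 ms.
Leg 4: β = 0.950; γ = 1/√(1 − 0.950²) = 1/√0.09750 = 3.203; Δt_4 = 3.203 × 42.6 = 136.4 ms.
Total: 28.60 + 7.050 + 598.0 + 136.4 ms.

Δt = 770 ms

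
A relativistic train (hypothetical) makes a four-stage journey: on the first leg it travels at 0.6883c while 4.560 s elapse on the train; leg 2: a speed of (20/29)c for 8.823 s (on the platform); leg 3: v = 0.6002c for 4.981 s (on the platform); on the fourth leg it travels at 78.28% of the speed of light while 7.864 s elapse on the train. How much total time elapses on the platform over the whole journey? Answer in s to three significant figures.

Δt = 32.7 s

Leg 1: γ = 1/√(1 − 0.6883²) = 1/√0.5262 = 1.379; Δt_1 = 1.379 × 4.560 = 6.286 s.
Leg 2: 8.823 s is already measured on the platform.
Leg 3: 4.981 s is already measured on the platform.
Leg 4: β = 0.7828; γ = 1/√(1 − 0.7828²) = 1/√0.3872 = 1.607; Δt_4 = 1.607 × 7.864 = 12.64 s.
Total: 6.286 + 8.823 + 4.981 + 12.64 s.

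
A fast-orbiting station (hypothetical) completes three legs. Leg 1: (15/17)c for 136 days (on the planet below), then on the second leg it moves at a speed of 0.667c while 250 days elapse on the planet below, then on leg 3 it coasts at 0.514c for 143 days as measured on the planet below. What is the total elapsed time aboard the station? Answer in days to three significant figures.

Leg 1: γ = 1/√(1 − (15/17)²) = 17/8 = 2.125; τ_1 = 136/2.125 = 64.00 days.
Leg 2: γ = 1/√(1 − 0.667²) = 1/√0.5551 = 1.342; τ_2 = 250/1.342 = 186.3 days.
Leg 3: γ = 1/√(1 − 0.514²) = 1/√0.7358 = 1.166; τ_3 = 143/1.166 = 122.7 days.
Total: 64.00 + 186.3 + 122.7 days.

τ = 373 days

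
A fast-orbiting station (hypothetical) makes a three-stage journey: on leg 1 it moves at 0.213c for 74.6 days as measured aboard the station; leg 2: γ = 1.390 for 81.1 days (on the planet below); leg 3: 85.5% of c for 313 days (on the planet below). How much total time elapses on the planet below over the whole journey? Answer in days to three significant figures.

Leg 1: γ = 1/√(1 − 0.213²) = 1/√0.9546 = 1.023; Δt_1 = 1.023 × 74.6 = 76.35 days.
Leg 2: 81.1 days is already measured on the planet below.
Leg 3: 313 days is already measured on the planet below.
Total: 76.35 + 81.10 + 313.0 days.

Δt = 470 days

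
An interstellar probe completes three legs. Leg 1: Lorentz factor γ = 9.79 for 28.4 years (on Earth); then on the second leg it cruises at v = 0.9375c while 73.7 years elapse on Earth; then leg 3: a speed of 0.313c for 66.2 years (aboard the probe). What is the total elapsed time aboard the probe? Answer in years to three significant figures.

Leg 1: γ = 9.79; τ_1 = 28.4/9.790 = 2.901 years.
Leg 2: γ = 1/√(1 − 0.9375²) = 1/√0.1211 = 2.874; τ_2 = 73.7/2.874 = 25.65 years.
Leg 3: 66.2 years is already measured aboard the probe.
Total: 2.901 + 25.65 + 66.20 years.

τ = 94.7 years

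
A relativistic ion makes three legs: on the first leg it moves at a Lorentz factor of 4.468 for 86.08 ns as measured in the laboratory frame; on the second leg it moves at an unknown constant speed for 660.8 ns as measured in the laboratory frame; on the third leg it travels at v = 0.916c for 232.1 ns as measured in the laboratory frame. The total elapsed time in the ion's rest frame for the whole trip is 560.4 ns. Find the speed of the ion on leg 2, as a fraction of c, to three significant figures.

β = 0.735

Leg 1: γ = 4.468; τ_1 = 86.08/4.468 = 19.27 ns.
Leg 2: speed unknown; τ_2 = 660.8/γ_2.
Leg 3: γ = 1/√(1 − 0.916²) = 1/√0.1609 = 2.493; τ_3 = 232.1/2.493 = 93.11 ns.
Total proper time: 19.27 + τ_2 + 93.11 = 560.4, so τ_2 = 560.4 − 112.4 = 448.0 ns.
γ_2 = 660.8/448.0 = 1.475; β = √(1 − 1/γ²) = √0.5403.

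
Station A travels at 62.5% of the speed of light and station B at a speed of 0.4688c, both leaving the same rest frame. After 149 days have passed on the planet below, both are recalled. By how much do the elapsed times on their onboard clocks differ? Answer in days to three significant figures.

A: β = 0.625; γ = 1/√(1 − 0.625²) = 1/√0.6094 = 1.281; τ_A = 149/1.281 = 116.3 days.
B: γ = 1/√(1 − 0.4688²) = 1/√0.7802 = 1.132; τ_B = 149/1.132 = 131.6 days.

|τ_A − τ_B| = 15.3 days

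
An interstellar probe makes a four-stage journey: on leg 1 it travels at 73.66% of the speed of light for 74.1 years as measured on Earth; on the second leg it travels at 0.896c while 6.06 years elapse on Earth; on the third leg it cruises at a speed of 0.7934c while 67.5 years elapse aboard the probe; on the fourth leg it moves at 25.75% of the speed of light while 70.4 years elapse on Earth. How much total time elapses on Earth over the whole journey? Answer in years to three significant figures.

Δt = 261 years

Leg 1: 74.1 years is already measured on Earth.
Leg 2: 6.06 years is already measured on Earth.
Leg 3: γ = 1/√(1 − 0.7934²) = 1/√0.3705 = 1.643; Δt_3 = 1.643 × 67.5 = 110.9 years.
Leg 4: 70.4 years is already measured on Earth.
Total: 74.10 + 6.060 + 110.9 + 70.40 years.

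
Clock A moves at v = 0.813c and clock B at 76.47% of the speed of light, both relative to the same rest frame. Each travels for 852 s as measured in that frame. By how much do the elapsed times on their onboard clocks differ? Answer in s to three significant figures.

A: γ = 1/√(1 − 0.813²) = 1/√0.3390 = 1.717; τ_A = 852/1.717 = 496.1 s.
B: β = 0.7647; γ = 1/√(1 − 0.7647²) = 1/√0.4152 = 1.552; τ_B = 852/1.552 = 549.0 s.

|τ_A − τ_B| = 52.9 s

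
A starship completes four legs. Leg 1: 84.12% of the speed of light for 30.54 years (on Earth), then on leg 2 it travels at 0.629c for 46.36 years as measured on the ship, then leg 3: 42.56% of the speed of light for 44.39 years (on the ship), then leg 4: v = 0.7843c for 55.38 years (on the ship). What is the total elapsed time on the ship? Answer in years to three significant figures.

τ = 163 years

Leg 1: β = 0.8412; γ = 1/√(1 − 0.8412²) = 1/√0.2924 = 1.849; τ_1 = 30.54/1.849 = 16.51 years.
Leg 2: 46.36 years is already measured on the ship.
Leg 3: 44.39 years is already measured on the ship.
Leg 4: 55.38 years is already measured on the ship.
Total: 16.51 + 46.36 + 44.39 + 55.38 years.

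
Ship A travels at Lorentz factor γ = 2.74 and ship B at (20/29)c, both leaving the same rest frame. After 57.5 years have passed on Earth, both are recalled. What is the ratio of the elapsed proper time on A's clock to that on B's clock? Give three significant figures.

A: γ = 2.74. B: γ = 1/√(1 − (20/29)²) = 29/21 ≈ 1.381.
τ_A/τ_B = γ_B/γ_A = 1.381/2.740 = 0.5040, so τ_A/τ_B = 0.5040.

τ_A/τ_B = 0.504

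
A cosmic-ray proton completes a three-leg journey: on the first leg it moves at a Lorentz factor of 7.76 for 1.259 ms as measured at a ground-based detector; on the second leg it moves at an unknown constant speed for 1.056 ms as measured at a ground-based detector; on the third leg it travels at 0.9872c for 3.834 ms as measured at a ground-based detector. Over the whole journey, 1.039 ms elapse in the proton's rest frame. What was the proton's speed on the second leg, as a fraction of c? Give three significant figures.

β = 0.968

Leg 1: γ = 7.76; τ_1 = 1.259/7.760 = 0.1622 ms.
Leg 2: speed unknown; τ_2 = 1.056/γ_2.
Leg 3: γ = 1/√(1 − 0.9872²) = 1/√0.02544 = 6.270; τ_3 = 3.834/6.270 = 0.6115 ms.
Total proper time: 0.1622 + τ_2 + 0.6115 = 1.039, so τ_2 = 1.039 − 0.7737 = 0.2653 ms.
γ_2 = 1.056/0.2653 = 3.981; β = √(1 − 1/γ²) = √0.9369.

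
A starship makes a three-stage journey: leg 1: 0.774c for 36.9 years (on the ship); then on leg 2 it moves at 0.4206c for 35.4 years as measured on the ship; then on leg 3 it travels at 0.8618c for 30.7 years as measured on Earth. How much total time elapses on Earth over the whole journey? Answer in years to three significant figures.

Δt = 128 years

Leg 1: γ = 1/√(1 − 0.774²) = 1/√0.4009 = 1.579; Δt_1 = 1.579 × 36.9 = 58.28 years.
Leg 2: γ = 1/√(1 − 0.4206²) = 1/√0.8231 = 1.102; Δt_2 = 1.102 × 35.4 = 39.02 years.
Leg 3: 30.7 years is already measured on Earth.
Total: 58.28 + 39.02 + 30.70 years.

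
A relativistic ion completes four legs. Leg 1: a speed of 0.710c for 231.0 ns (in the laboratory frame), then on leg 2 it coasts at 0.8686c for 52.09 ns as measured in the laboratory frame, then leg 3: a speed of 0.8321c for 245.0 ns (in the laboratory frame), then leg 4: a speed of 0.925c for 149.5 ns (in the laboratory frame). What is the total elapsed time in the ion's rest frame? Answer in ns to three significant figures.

Leg 1: γ = 1/√(1 − 0.710²) = 1/√0.4959 = 1.420; τ_1 = 231.0/1.420 = 162.7 ns.
Leg 2: γ = 1/√(1 − 0.8686²) = 1/√0.2455 = 2.018; τ_2 = 52.09/2.018 = 25.81 ns.
Leg 3: γ = 1/√(1 − 0.8321²) = 1/√0.3076 = 1.803; τ_3 = 245.0/1.803 = 135.9 ns.
Leg 4: γ = 1/√(1 − 0.925²) = 1/√0.1444 = 2.632; τ_4 = 149.5/2.632 = 56.81 ns.
Total: 162.7 + 25.81 + 135.9 + 56.81 ns.

τ = 381 ns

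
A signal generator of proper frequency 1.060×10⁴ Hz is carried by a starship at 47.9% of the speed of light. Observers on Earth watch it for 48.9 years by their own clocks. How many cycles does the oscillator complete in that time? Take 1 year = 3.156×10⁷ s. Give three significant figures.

N = 1.44×10¹³

β = 0.479; γ = 1/√(1 − 0.479²) = 1/√0.7706 = 1.139
During 48.9 years of lab time, the oscillator's proper time advances by τ = Δt/γ = 48.9/1.139 = 42.93 years = 1.355×10⁹ s.
N = f × τ = 1.060×10⁴ × 1.355×10⁹ = 1.436×10¹³.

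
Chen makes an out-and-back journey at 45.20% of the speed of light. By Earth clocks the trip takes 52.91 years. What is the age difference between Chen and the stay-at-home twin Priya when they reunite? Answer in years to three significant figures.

β = 0.4520; γ = 1/√(1 − 0.4520²) = 1/√0.7957 = 1.121
Chen's elapsed proper time: τ = 52.91/1.121 = 47.20 years.
Age gap = Δt − τ = 52.91 − 47.20 years.

Δt − τ = 5.71 years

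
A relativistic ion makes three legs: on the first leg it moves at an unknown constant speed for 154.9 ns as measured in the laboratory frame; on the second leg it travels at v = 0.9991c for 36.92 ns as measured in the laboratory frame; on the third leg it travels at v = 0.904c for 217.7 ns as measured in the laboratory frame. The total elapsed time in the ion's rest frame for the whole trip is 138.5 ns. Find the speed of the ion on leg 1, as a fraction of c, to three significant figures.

β = 0.959

Leg 1: speed unknown; τ_1 = 154.9/γ_1.
Leg 2: γ = 1/√(1 − 0.9991²) = 1/√0.001799 = 23.58; τ_2 = 36.92/23.58 = 1.566 ns.
Leg 3: γ = 1/√(1 − 0.904²) = 1/√0.1828 = 2.339; τ_3 = 217.7/2.339 = 93.07 ns.
Total proper time: τ_1 + 1.566 + 93.07 = 138.5, so τ_1 = 138.5 − 94.64 = 43.86 ns.
γ_1 = 154.9/43.86 = 3.532; β = √(1 − 1/γ²) = √0.9198.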